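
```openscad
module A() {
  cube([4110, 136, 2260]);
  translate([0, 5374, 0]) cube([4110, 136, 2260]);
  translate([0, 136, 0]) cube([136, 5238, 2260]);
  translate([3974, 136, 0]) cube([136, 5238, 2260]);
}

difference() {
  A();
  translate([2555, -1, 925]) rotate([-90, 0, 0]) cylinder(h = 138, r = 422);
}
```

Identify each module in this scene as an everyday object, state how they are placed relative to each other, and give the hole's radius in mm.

A is a house frame. The house frame has a circular hole through its front wall. The hole's radius is 422 mm.

The subtracted cylinder has r = 422 mm.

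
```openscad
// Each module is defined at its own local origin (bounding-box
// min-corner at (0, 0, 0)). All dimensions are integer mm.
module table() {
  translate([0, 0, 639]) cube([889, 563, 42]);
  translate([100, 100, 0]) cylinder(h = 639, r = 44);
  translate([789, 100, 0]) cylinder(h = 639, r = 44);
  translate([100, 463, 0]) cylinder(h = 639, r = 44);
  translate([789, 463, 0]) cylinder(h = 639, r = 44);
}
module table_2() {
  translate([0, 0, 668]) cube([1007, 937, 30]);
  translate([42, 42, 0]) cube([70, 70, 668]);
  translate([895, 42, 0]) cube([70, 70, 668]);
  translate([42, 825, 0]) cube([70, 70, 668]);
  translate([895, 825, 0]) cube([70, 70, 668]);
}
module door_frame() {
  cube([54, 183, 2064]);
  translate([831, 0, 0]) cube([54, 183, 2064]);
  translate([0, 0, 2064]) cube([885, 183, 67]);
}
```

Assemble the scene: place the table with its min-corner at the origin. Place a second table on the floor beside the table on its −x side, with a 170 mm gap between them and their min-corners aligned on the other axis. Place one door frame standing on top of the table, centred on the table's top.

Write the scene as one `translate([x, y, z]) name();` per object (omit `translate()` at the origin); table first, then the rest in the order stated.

table();
translate([-1177, 0, 0]) table_2();
translate([2, 190, 681]) door_frame();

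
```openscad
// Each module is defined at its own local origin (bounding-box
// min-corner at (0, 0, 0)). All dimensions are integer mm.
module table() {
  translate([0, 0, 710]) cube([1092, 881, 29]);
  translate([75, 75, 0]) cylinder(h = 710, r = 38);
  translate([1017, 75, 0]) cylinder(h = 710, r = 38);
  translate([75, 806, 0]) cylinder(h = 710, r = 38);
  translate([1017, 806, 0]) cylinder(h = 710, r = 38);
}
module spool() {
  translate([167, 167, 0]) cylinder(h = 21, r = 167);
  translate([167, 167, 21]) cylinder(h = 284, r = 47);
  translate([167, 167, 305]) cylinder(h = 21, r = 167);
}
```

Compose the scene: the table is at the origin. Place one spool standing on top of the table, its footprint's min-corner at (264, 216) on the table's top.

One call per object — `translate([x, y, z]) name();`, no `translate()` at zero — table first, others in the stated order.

table();
translate([264, 216, 739]) spool();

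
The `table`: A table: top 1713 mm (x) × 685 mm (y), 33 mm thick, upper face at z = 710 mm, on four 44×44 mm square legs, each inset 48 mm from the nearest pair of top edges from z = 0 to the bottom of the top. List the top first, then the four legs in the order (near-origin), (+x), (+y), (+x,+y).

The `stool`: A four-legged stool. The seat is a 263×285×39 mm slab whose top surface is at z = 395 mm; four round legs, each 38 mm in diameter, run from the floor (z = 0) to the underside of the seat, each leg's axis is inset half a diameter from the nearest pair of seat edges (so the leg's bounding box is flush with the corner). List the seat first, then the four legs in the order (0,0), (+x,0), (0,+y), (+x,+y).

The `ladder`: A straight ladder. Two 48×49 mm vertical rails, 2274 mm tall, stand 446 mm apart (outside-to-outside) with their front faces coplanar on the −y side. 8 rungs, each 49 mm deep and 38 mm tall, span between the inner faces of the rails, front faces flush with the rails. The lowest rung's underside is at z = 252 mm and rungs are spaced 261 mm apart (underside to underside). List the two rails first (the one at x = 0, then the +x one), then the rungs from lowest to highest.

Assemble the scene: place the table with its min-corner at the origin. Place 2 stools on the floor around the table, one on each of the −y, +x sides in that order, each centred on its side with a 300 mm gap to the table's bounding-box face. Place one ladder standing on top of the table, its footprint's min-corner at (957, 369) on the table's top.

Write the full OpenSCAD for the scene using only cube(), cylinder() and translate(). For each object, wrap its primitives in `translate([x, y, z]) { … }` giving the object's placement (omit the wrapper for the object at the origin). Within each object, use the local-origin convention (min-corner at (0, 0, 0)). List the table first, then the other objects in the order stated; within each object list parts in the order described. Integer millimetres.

translate([0, 0, 677]) cube([1713, 685, 33]);
translate([48, 48, 0]) cube([44, 44, 677]);
translate([1621, 48, 0]) cube([44, 44, 677]);
translate([48, 593, 0]) cube([44, 44, 677]);
translate([1621, 593, 0]) cube([44, 44, 677]);
translate([725, -585, 0]) {
  translate([0, 0, 356]) cube([263, 285, 39]);
  translate([19, 19, 0]) cylinder(h = 356, r = 19);
  translate([244, 19, 0]) cylinder(h = 356, r = 19);
  translate([19, 266, 0]) cylinder(h = 356, r = 19);
  translate([244, 266, 0]) cylinder(h = 356, r = 19);
}
translate([2013, 200, 0]) {
  translate([0, 0, 356]) cube([263, 285, 39]);
  translate([19, 19, 0]) cylinder(h = 356, r = 19);
  translate([244, 19, 0]) cylinder(h = 356, r = 19);
  translate([19, 266, 0]) cylinder(h = 356, r = 19);
  translate([244, 266, 0]) cylinder(h = 356, r = 19);
}
translate([957, 369, 710]) {
  cube([48, 49, 2274]);
  translate([398, 0, 0]) cube([48, 49, 2274]);
  translate([48, 0, 252]) cube([350, 49, 38]);
  translate([48, 0, 513]) cube([350, 49, 38]);
  translate([48, 0, 774]) cube([350, 49, 38]);
  translate([48, 0, 1035]) cube([350, 49, 38]);
  translate([48, 0, 1296]) cube([350, 49, 38]);
  translate([48, 0, 1557]) cube([350, 49, 38]);
  translate([48, 0, 1818]) cube([350, 49, 38]);
  translate([48, 0, 2079]) cube([350, 49, 38]);
}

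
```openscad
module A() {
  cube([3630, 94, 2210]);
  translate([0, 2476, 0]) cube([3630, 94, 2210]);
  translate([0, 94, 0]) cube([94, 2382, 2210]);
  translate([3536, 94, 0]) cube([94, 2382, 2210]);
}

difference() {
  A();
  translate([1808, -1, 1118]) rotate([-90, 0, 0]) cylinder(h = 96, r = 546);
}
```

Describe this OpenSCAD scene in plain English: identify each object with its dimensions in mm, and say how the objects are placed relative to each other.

A is the wall frame of a small rectangular building: four walls, each 2210 mm tall and 94 mm thick, enclosing a footprint 3630 mm (x) by 2570 mm (y) outside-to-outside, with no floor or roof. The front and back walls (the −y and +y sides) span the full width; the two side walls fit between them.

The house frame has a circular hole of radius 546 mm through its front wall, centred at (x = 1808, z = 1118).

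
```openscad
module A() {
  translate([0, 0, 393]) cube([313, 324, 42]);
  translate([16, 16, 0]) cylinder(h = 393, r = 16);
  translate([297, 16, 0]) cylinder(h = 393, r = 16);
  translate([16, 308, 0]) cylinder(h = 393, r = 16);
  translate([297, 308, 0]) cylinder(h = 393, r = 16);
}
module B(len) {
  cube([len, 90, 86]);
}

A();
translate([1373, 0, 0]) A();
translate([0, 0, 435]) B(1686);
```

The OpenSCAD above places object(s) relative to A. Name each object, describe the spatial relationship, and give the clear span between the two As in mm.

Second stool starts at x = 1373; first ends at x = 313; clear span = 1373 − 313 = 1060 mm.

A is a stool. B is a beam. A beam spans the tops of two stools. The clear span between the two stools is 1060 mm.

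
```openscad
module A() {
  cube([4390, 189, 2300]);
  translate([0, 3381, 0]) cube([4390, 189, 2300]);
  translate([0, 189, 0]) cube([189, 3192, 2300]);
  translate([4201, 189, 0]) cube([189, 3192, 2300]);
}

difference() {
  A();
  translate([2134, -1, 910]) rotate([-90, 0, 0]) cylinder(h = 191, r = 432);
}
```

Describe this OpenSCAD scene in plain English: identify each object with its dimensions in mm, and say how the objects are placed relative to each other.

A is the wall frame of a small rectangular building: four walls, each 2300 mm tall and 189 mm thick, enclosing a footprint 4390 mm (x) by 3570 mm (y) outside-to-outside, with no floor or roof. The front and back walls (the −y and +y sides) span the full width; the two side walls fit between them.

The house frame has a circular hole of radius 432 mm through its front wall, centred at (x = 2134, z = 910).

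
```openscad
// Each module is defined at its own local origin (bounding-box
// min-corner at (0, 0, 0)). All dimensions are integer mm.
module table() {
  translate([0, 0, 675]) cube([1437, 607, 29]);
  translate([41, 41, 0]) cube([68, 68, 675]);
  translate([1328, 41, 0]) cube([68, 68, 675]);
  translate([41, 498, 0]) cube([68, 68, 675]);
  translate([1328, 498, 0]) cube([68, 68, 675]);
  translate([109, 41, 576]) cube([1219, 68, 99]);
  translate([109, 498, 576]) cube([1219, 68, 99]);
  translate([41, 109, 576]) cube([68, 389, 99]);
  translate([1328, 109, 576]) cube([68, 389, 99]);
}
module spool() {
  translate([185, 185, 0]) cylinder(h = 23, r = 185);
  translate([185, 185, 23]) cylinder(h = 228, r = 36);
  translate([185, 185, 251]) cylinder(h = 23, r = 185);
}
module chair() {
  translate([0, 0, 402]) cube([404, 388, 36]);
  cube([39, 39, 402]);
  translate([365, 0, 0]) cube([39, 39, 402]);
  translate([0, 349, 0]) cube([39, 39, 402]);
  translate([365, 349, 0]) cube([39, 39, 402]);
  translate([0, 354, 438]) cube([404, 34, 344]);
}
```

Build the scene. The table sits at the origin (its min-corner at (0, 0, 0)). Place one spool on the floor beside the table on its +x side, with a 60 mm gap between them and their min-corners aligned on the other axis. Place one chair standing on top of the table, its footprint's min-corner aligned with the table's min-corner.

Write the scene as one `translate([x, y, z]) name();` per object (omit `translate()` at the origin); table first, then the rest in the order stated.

table();
translate([1497, 0, 0]) spool();
translate([0, 0, 704]) chair();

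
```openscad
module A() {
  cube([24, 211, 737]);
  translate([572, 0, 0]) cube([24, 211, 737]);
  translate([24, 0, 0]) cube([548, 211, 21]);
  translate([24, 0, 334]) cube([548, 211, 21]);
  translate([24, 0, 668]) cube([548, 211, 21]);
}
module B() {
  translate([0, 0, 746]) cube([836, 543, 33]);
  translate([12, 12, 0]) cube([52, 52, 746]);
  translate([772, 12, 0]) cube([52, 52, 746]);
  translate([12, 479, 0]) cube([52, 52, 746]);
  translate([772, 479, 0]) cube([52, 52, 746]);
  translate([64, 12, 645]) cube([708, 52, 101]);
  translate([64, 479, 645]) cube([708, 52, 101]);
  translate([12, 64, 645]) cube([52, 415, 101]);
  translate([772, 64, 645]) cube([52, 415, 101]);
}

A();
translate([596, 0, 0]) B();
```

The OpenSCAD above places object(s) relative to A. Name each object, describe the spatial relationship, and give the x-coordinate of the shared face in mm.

A is a bookshelf. B is a table. The table is against the bookshelf's +x side, with their −y faces flush. The x-coordinate of the shared face is 596 mm.

The bookshelf's +x face and the table's −x face are both at x = 596 mm.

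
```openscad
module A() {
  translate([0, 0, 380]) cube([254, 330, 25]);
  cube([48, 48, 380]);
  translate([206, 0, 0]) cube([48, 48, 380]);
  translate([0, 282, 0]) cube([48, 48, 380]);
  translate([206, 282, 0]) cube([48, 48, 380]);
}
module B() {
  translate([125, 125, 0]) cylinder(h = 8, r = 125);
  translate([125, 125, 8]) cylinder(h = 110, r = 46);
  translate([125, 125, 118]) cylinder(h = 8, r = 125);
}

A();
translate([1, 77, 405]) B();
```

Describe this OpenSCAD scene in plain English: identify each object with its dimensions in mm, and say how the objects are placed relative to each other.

A is a four-legged stool. The seat is a 254×330×25 mm slab whose top surface is at z = 405 mm; four square legs, each 48×48 mm in cross-section, run from the floor (z = 0) to the underside of the seat, each flush with a corner of the seat.

B is a spool: two coaxial disc flanges of radius 125 mm and thickness 8 mm, joined by a core cylinder of radius 46 mm and height 110 mm. The lower flange rests on z = 0 and the three cylinders share a vertical axis.

The spool is on top of the stool.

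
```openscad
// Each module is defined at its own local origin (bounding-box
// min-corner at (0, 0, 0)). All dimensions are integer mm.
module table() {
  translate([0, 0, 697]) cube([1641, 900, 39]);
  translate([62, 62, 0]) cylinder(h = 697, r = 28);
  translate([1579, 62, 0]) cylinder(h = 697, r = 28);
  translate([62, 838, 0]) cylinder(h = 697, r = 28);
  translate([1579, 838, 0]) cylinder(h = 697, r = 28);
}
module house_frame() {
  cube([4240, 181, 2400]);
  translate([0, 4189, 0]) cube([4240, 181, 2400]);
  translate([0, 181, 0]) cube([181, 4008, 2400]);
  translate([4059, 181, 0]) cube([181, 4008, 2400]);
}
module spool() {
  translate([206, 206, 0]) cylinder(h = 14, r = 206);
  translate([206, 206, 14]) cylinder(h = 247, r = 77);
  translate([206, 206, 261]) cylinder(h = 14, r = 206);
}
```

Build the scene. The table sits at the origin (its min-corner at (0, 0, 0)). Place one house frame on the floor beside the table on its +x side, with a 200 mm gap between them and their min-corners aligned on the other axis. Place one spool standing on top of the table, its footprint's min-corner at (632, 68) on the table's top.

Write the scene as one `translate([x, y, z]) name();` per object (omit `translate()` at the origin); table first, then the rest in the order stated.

table();
translate([1841, 0, 0]) house_frame();
translate([632, 68, 736]) spool();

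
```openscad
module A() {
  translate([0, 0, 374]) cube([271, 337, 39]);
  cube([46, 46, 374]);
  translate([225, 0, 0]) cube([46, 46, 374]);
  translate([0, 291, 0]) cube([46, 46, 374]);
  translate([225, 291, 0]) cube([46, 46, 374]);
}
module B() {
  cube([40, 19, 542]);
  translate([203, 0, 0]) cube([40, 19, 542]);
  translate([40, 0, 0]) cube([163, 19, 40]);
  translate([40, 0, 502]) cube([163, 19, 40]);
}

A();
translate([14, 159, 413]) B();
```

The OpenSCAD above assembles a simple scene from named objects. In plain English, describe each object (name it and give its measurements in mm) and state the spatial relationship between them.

A is a four-legged stool. The seat is 271×337 mm, 39 mm thick, top at z = 413 mm. It stands on four square legs, each 46×46 mm in cross-section, from z = 0 to the seat underside, each flush with a corner of the seat.

B is a picture frame with a 163×462 mm rectangular opening (x by z) and a uniform 40 mm border on every side. Frame depth is 19 mm along y. It is built from two vertical stiles running the full outside height and two horizontal rails spanning the gap between the stiles.

The picture frame is on top of the stool, centred.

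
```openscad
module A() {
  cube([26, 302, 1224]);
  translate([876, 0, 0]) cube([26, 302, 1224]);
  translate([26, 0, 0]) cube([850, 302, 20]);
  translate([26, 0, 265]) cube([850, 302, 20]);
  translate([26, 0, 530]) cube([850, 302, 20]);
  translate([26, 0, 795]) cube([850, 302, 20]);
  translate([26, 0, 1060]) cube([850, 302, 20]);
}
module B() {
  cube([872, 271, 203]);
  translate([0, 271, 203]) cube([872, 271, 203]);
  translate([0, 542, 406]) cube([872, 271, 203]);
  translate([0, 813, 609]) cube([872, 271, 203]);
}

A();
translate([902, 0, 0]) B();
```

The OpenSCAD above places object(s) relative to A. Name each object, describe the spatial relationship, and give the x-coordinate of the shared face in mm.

The bookshelf's +x face and the staircase's −x face are both at x = 902 mm.

A is a bookshelf. B is a staircase. The staircase is against the bookshelf's +x side, with their −y faces flush. The x-coordinate of the shared face is 902 mm.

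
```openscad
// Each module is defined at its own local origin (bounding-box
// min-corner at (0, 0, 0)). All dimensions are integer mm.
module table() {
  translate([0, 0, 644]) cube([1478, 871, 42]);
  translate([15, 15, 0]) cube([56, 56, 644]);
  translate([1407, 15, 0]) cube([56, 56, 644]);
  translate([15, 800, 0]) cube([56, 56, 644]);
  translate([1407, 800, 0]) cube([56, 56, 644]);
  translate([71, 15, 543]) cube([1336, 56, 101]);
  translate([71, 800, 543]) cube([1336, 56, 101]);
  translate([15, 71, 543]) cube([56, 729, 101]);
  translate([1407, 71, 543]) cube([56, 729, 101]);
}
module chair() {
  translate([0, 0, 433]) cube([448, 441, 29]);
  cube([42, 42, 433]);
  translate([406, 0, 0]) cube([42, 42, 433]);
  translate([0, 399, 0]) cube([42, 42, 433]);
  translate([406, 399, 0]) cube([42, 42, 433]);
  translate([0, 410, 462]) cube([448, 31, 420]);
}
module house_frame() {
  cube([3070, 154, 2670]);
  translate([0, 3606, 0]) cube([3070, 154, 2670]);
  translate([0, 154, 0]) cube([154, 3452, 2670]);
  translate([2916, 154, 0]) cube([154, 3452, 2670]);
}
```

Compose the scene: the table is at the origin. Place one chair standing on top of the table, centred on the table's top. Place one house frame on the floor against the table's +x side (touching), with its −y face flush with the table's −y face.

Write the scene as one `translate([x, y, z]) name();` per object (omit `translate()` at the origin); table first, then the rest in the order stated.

table();
translate([515, 215, 686]) chair();
translate([1478, 0, 0]) house_frame();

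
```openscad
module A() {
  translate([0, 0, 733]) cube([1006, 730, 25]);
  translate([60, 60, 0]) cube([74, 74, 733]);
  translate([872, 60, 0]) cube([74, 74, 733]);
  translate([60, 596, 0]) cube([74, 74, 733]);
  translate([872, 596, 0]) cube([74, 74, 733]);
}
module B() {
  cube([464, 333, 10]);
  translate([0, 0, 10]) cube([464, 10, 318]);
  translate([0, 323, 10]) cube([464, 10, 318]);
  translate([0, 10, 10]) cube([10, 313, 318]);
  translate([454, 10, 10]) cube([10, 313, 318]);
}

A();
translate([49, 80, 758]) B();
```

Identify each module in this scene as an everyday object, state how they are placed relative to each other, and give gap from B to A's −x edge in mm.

A is a table. B is an open box. The open box is on top of the table. The gap from the open box to the table's −x edge is 49 mm.

The open box's min-x is at 49; the table's min-x is 0; gap = 49 mm.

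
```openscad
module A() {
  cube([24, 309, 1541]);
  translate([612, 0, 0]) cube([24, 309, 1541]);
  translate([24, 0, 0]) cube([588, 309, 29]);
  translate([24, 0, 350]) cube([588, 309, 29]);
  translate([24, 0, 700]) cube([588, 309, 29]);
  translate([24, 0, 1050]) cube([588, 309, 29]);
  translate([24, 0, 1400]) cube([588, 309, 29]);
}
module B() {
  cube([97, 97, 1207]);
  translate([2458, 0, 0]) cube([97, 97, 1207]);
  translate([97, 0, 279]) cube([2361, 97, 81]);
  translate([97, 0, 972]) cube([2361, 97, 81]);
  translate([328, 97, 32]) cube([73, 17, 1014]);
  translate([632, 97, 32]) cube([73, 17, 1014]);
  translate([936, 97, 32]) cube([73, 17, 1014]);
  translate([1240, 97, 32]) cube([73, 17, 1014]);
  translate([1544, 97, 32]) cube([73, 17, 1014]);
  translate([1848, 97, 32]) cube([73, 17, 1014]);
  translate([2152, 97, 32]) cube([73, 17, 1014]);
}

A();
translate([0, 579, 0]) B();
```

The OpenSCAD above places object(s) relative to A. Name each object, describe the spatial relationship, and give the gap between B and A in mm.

A is a bookshelf. B is a fence section. The fence section is on the floor beside the bookshelf on its +y side. The gap between the fence section and the bookshelf is 270 mm.

The fence section's nearest face is 270 mm from the bookshelf's +y face.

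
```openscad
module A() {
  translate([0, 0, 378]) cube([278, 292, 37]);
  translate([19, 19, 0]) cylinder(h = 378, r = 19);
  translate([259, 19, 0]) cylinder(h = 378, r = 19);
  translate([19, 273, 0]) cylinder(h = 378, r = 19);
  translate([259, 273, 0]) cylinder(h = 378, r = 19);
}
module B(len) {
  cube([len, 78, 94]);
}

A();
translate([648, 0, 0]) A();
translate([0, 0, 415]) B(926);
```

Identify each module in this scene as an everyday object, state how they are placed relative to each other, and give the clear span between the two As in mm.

Second stool starts at x = 648; first ends at x = 278; clear span = 648 − 278 = 370 mm.

A is a stool. B is a beam. A beam spans the tops of two stools. The clear span between the two stools is 370 mm.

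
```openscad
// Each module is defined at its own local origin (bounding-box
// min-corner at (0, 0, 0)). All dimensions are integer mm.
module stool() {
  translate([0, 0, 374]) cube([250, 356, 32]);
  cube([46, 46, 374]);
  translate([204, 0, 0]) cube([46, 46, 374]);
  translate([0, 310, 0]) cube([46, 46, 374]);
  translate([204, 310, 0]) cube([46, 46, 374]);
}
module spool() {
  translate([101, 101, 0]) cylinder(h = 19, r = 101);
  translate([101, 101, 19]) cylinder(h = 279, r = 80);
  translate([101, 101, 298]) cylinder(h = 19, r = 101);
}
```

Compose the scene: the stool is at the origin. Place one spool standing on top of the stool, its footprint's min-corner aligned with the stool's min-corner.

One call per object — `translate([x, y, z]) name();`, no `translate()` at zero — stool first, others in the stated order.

stool();
translate([0, 0, 406]) spool();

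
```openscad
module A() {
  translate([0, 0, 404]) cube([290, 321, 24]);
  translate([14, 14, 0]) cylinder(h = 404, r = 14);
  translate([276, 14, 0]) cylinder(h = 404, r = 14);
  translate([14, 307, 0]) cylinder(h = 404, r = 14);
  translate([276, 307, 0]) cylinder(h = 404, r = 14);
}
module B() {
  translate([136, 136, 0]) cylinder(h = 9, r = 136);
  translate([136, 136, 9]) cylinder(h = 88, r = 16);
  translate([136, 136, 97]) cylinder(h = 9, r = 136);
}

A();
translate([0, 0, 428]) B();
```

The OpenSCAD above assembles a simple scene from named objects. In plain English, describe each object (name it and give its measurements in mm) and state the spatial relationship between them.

A is a four-legged stool. The seat is 290×321 mm, 24 mm thick, top at z = 428 mm. It stands on four round legs, each 28 mm in diameter, from z = 0 to the seat underside, each leg's axis is inset half a diameter from the nearest pair of seat edges (so the leg's bounding box is flush with the corner).

B is a spool: two coaxial disc flanges of radius 136 mm and thickness 9 mm, joined by a core cylinder of radius 16 mm and height 88 mm. The lower flange rests on z = 0 and the three cylinders share a vertical axis.

The spool is on top of the stool.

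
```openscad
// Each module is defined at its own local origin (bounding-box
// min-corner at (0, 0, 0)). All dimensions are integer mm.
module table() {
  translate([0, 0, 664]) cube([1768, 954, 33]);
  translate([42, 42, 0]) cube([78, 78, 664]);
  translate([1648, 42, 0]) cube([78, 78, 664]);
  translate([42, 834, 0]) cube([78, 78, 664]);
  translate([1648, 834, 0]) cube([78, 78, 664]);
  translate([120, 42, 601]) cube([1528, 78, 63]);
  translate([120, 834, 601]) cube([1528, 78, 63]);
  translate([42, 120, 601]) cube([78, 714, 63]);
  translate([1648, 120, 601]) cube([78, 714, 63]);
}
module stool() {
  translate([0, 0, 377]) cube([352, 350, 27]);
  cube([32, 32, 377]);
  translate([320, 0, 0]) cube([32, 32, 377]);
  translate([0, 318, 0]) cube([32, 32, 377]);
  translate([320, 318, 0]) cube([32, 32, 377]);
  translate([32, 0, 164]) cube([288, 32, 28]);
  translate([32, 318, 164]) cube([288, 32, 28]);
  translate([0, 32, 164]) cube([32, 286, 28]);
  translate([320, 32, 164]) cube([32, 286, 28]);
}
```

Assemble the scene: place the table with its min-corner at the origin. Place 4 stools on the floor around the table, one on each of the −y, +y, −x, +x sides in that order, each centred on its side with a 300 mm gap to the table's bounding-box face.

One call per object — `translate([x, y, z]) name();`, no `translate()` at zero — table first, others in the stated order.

table();
translate([708, -650, 0]) stool();
translate([708, 1254, 0]) stool();
translate([-652, 302, 0]) stool();
translate([2068, 302, 0]) stool();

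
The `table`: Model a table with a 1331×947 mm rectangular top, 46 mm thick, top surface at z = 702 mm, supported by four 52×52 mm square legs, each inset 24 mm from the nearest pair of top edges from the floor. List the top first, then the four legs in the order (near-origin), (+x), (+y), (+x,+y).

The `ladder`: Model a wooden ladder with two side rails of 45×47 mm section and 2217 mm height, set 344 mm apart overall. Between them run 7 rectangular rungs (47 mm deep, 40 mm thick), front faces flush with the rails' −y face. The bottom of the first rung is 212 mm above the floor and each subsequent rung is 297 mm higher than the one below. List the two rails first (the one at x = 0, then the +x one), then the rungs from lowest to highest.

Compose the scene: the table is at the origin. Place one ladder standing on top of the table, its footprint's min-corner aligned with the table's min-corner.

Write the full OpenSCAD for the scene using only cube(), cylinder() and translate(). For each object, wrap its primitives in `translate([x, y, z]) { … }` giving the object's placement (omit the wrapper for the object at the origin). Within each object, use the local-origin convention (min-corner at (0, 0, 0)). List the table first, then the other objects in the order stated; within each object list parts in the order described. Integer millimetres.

translate([0, 0, 656]) cube([1331, 947, 46]);
translate([24, 24, 0]) cube([52, 52, 656]);
translate([1255, 24, 0]) cube([52, 52, 656]);
translate([24, 871, 0]) cube([52, 52, 656]);
translate([1255, 871, 0]) cube([52, 52, 656]);
translate([0, 0, 702]) {
  cube([45, 47, 2217]);
  translate([299, 0, 0]) cube([45, 47, 2217]);
  translate([45, 0, 212]) cube([254, 47, 40]);
  translate([45, 0, 509]) cube([254, 47, 40]);
  translate([45, 0, 806]) cube([254, 47, 40]);
  translate([45, 0, 1103]) cube([254, 47, 40]);
  translate([45, 0, 1400]) cube([254, 47, 40]);
  translate([45, 0, 1697]) cube([254, 47, 40]);
  translate([45, 0, 1994]) cube([254, 47, 40]);
}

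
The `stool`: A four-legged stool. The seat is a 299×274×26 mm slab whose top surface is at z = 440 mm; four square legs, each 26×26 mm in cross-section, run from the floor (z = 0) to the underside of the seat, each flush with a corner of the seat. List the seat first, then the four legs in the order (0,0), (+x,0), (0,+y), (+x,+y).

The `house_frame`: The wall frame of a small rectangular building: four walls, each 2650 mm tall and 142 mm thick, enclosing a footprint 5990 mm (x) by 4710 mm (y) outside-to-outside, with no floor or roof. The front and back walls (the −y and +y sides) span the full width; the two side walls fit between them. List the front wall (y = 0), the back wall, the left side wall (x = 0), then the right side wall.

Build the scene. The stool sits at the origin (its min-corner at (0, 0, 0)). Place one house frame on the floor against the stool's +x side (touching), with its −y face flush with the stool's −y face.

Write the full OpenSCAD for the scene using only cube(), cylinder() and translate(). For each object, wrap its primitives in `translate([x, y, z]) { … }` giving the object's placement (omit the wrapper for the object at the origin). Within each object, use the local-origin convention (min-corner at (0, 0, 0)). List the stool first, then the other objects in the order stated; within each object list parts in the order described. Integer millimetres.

translate([0, 0, 414]) cube([299, 274, 26]);
cube([26, 26, 414]);
translate([273, 0, 0]) cube([26, 26, 414]);
translate([0, 248, 0]) cube([26, 26, 414]);
translate([273, 248, 0]) cube([26, 26, 414]);
translate([299, 0, 0]) {
  cube([5990, 142, 2650]);
  translate([0, 4568, 0]) cube([5990, 142, 2650]);
  translate([0, 142, 0]) cube([142, 4426, 2650]);
  translate([5848, 142, 0]) cube([142, 4426, 2650]);
}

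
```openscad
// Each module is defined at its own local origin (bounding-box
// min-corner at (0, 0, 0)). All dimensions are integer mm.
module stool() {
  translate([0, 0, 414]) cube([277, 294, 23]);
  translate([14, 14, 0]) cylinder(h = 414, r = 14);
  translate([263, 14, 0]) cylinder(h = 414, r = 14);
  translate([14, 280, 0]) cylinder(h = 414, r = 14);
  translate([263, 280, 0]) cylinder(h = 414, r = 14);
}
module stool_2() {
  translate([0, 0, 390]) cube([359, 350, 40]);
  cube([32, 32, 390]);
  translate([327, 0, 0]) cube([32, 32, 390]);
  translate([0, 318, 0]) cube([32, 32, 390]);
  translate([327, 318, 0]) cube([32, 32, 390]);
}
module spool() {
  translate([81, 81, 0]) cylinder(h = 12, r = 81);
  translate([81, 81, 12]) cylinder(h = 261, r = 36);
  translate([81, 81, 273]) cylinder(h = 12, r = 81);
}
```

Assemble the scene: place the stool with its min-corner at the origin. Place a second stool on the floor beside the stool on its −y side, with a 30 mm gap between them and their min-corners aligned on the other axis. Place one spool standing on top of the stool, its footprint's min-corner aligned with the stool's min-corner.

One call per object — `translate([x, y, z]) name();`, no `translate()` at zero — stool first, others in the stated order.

stool();
translate([0, -380, 0]) stool_2();
translate([0, 0, 437]) spool();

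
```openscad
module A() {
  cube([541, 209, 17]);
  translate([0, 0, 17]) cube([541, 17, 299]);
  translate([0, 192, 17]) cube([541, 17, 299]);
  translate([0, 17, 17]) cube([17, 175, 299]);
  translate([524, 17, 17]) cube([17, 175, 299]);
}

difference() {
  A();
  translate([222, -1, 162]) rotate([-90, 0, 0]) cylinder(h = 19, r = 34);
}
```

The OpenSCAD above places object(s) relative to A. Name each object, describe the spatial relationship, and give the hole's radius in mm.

A is an open box. The open box has a circular hole through its front wall. The hole's radius is 34 mm.

The subtracted cylinder has r = 34 mm.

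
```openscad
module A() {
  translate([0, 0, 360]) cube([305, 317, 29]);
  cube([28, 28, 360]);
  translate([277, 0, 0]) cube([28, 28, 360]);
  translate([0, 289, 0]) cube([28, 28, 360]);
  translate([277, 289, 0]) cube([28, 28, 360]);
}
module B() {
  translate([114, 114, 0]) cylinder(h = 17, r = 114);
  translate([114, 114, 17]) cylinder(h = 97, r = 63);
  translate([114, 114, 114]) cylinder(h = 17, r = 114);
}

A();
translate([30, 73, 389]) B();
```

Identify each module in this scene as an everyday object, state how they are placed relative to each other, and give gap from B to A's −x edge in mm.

The spool's min-x is at 30; the stool's min-x is 0; gap = 30 mm.

A is a stool. B is a spool. The spool is on top of the stool. The gap from the spool to the stool's −x edge is 30 mm.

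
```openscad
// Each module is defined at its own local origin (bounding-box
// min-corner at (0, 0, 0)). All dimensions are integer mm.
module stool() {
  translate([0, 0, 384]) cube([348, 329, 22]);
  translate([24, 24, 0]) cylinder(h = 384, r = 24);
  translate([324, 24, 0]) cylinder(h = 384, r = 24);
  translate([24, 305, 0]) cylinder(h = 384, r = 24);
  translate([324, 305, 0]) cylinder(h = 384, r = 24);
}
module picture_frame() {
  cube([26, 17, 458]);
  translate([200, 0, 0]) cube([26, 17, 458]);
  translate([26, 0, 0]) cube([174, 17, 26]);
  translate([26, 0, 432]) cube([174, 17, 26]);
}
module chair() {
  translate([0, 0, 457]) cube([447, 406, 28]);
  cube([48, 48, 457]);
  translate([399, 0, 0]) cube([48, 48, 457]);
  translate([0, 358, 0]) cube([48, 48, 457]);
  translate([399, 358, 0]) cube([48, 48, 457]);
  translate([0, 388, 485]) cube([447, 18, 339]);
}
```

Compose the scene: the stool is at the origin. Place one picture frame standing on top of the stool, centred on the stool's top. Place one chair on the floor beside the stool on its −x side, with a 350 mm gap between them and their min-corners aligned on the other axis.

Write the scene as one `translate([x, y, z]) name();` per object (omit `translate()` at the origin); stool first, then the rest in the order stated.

stool();
translate([61, 156, 406]) picture_frame();
translate([-797, 0, 0]) chair();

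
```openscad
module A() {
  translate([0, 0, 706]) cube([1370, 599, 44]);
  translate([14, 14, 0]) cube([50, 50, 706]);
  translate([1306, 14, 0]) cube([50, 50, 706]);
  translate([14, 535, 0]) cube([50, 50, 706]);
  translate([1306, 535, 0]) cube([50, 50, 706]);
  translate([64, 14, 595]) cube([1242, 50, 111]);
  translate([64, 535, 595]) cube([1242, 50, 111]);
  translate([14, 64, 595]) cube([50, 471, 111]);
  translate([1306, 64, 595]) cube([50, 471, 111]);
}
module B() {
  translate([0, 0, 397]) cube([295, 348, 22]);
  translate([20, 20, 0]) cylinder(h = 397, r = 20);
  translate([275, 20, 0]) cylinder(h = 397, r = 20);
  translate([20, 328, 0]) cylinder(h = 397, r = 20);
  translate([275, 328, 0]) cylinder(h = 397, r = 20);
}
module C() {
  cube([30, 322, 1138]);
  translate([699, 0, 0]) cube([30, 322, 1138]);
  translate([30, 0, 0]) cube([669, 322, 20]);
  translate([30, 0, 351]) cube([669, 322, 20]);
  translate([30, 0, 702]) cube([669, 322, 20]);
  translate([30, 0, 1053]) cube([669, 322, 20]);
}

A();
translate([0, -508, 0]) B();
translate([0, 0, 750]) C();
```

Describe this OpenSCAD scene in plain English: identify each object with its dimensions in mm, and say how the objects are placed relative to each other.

A is a rectangular dining table. The top is 1370×599×44 mm with its upper surface at z = 750 mm. It stands on four 50×50 mm square legs, each inset 14 mm from the nearest pair of top edges, running from the floor to the underside of the top. Four apron rails, 50 mm thick and 111 mm tall, run between adjacent legs with their top edges flush with the underside of the top and their outer faces flush with the legs' outer faces.

B is a four-legged stool. The seat is a 295×348×22 mm slab whose top surface is at z = 419 mm; four round legs, each 40 mm in diameter, run from the floor (z = 0) to the underside of the seat, each leg's axis is inset half a diameter from the nearest pair of seat edges (so the leg's bounding box is flush with the corner).

C is a bookshelf 729 mm wide overall, 322 mm deep and 1138 mm tall. The two sides are 30 mm thick vertical panels. 4 horizontal shelves of 20 mm thickness span between the inner faces of the sides; the lowest shelf sits on the floor and shelves are stacked with a clear vertical gap of 331 mm between each pair.

The stool is on the floor beside the table on its −y side. The bookshelf is on top of the table.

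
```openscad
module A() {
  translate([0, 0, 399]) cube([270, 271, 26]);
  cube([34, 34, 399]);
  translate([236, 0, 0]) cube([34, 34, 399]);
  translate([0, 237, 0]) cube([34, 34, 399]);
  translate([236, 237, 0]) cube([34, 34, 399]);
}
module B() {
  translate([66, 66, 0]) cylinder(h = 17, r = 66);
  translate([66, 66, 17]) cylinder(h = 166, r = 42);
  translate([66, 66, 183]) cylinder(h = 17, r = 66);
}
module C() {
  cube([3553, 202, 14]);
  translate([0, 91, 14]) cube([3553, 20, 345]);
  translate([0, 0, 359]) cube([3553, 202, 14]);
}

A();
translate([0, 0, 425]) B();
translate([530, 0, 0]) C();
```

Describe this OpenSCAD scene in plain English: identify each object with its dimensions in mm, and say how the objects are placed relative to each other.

A is a four-legged stool. The seat is a 270×271×26 mm slab whose top surface is at z = 425 mm; four square legs, each 34×34 mm in cross-section, run from the floor (z = 0) to the underside of the seat, each flush with a corner of the seat.

B is a spool: two coaxial disc flanges of radius 66 mm and thickness 17 mm, joined by a core cylinder of radius 42 mm and height 166 mm. The lower flange rests on z = 0 and the three cylinders share a vertical axis.

C is an I-beam lying along x, 3553 mm long. Overall section height 373 mm. Two flanges 202 mm wide (y) and 14 mm thick, one on the floor and one at the top; a web 20 mm thick runs between them, centred on the flange width.

The spool is on top of the stool. The I-beam is on the floor beside the stool on its +x side.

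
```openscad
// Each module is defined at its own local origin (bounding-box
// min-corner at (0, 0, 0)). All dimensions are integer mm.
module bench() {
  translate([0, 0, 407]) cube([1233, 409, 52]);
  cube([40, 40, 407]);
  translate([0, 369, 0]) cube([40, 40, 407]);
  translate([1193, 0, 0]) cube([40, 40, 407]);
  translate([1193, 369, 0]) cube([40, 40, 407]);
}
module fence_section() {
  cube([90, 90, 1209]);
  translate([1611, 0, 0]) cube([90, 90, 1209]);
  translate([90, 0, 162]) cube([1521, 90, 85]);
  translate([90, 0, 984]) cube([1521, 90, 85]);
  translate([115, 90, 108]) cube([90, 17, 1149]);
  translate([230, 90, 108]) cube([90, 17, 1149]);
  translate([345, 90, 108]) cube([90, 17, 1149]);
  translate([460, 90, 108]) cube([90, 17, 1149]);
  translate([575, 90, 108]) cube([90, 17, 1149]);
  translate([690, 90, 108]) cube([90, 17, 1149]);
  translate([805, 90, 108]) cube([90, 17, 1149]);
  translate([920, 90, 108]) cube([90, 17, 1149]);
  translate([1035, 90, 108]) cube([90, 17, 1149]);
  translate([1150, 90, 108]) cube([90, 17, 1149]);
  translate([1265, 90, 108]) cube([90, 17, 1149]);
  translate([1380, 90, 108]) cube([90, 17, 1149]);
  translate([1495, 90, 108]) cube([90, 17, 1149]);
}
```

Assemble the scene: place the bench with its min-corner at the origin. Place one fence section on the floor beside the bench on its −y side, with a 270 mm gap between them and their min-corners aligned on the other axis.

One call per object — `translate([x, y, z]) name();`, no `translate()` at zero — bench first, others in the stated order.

bench();
translate([0, -377, 0]) fence_section();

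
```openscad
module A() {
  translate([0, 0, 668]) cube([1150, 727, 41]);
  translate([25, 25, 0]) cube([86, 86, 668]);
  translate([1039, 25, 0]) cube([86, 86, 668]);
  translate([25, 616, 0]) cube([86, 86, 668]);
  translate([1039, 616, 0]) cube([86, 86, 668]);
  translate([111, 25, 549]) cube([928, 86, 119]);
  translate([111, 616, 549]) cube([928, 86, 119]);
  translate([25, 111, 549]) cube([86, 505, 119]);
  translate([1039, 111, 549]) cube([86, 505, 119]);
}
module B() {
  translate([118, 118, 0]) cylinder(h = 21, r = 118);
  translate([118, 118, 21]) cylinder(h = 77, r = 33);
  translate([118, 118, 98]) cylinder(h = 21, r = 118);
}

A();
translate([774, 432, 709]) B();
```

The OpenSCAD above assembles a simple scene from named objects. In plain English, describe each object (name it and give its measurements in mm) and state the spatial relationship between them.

A is a table: top 1150 mm (x) × 727 mm (y), 41 mm thick, upper face at z = 709 mm, on four 86×86 mm square legs, each inset 25 mm from the nearest pair of top edges, running from z = 0 to the bottom of the top. Four apron rails, 86 mm thick and 119 mm tall, run between adjacent legs with their top edges flush with the underside of the top and their outer faces flush with the legs' outer faces.

B is a spool: two coaxial disc flanges of radius 118 mm and thickness 21 mm, joined by a core cylinder of radius 33 mm and height 77 mm. The lower flange rests on z = 0 and the three cylinders share a vertical axis.

The spool is on top of the table.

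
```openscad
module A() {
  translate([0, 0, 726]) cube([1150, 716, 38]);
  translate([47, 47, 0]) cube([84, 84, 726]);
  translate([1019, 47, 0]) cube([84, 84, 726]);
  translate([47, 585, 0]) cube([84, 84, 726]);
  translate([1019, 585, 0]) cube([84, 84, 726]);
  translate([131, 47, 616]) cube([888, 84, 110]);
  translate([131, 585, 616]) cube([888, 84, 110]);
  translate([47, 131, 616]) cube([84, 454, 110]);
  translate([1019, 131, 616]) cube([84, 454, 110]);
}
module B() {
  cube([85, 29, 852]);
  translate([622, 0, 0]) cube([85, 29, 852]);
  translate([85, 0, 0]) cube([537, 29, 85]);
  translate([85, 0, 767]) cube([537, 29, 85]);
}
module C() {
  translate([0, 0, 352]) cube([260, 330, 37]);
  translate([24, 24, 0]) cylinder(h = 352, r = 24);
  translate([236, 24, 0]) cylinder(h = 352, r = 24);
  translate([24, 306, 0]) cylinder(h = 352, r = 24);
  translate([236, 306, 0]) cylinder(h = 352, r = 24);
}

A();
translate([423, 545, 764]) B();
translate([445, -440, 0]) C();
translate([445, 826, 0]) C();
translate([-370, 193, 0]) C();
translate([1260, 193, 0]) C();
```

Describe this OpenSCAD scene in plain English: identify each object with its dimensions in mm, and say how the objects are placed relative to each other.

A is a table with a 1150×716 mm rectangular top, 38 mm thick, top surface at z = 764 mm, supported by four 84×84 mm square legs, each inset 47 mm from the nearest pair of top edges, running from the floor. Four apron rails, 84 mm thick and 110 mm tall, run between adjacent legs with their top edges flush with the underside of the top and their outer faces flush with the legs' outer faces.

B is a rectangular picture frame lying in the x–z plane (depth along y). The opening is 537 mm wide (x) by 682 mm tall (z), surrounded by a border 85 mm wide on all four sides. The frame is 29 mm deep and is made of two full-height vertical stiles with two horizontal rails fitted between them.

C is a four-legged stool. The seat is a 260×330×37 mm slab whose top surface is at z = 389 mm; four round legs, each 48 mm in diameter, run from the floor (z = 0) to the underside of the seat, each leg's axis is inset half a diameter from the nearest pair of seat edges (so the leg's bounding box is flush with the corner).

The picture frame is on top of the table. Four stools sit around the table at the −y, +y, −x, +x sides.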